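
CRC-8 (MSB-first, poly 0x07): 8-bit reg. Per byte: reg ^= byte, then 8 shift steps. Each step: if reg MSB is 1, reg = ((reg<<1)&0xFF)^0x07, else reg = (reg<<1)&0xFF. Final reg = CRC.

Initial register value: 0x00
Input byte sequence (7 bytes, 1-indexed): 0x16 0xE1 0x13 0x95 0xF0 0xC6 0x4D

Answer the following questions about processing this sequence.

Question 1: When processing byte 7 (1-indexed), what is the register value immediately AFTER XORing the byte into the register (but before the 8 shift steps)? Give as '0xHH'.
Register before byte 7: 0x4D
Byte 7: 0x4D
0x4D XOR 0x4D = 0x00

Answer: 0x00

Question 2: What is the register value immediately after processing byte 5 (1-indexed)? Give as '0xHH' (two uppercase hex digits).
After byte 1 (0x16): reg=0x62
After byte 2 (0xE1): reg=0x80
After byte 3 (0x13): reg=0xF0
After byte 4 (0x95): reg=0x3C
After byte 5 (0xF0): reg=0x6A

Answer: 0x6A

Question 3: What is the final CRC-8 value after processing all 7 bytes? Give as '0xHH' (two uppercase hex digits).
After byte 1 (0x16): reg=0x62
After byte 2 (0xE1): reg=0x80
After byte 3 (0x13): reg=0xF0
After byte 4 (0x95): reg=0x3C
After byte 5 (0xF0): reg=0x6A
After byte 6 (0xC6): reg=0x4D
After byte 7 (0x4D): reg=0x00

Answer: 0x00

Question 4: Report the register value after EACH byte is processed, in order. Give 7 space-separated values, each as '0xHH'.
0x62 0x80 0xF0 0x3C 0x6A 0x4D 0x00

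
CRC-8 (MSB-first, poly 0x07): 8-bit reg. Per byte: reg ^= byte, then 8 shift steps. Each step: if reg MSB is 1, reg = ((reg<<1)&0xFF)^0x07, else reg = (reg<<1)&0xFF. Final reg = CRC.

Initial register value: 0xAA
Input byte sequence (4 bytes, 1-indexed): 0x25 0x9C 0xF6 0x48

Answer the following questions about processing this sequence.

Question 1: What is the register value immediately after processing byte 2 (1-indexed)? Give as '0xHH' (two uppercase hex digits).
Answer: 0xA8

Derivation:
After byte 1 (0x25): reg=0xA4
After byte 2 (0x9C): reg=0xA8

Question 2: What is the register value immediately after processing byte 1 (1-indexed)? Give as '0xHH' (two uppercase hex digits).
After byte 1 (0x25): reg=0xA4

Answer: 0xA4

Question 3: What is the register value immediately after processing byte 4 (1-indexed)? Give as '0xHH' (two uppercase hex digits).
After byte 1 (0x25): reg=0xA4
After byte 2 (0x9C): reg=0xA8
After byte 3 (0xF6): reg=0x9D
After byte 4 (0x48): reg=0x25

Answer: 0x25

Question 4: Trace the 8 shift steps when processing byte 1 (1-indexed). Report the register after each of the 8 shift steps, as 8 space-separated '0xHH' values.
Answer: 0x19 0x32 0x64 0xC8 0x97 0x29 0x52 0xA4

Derivation:
Register before byte 1: 0xAA
After XOR with byte 0x25: 0x8F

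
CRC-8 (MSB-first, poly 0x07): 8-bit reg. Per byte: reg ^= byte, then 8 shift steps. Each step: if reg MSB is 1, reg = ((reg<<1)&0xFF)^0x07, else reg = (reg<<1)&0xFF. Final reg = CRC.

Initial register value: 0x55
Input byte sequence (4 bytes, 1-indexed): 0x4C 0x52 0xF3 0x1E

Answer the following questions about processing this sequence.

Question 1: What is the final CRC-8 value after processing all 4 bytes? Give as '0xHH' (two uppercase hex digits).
After byte 1 (0x4C): reg=0x4F
After byte 2 (0x52): reg=0x53
After byte 3 (0xF3): reg=0x69
After byte 4 (0x1E): reg=0x42

Answer: 0x42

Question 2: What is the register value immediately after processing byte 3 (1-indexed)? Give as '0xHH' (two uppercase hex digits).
Answer: 0x69

Derivation:
After byte 1 (0x4C): reg=0x4F
After byte 2 (0x52): reg=0x53
After byte 3 (0xF3): reg=0x69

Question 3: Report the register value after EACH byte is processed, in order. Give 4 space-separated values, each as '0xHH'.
0x4F 0x53 0x69 0x42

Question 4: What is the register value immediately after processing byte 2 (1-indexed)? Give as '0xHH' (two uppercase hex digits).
After byte 1 (0x4C): reg=0x4F
After byte 2 (0x52): reg=0x53

Answer: 0x53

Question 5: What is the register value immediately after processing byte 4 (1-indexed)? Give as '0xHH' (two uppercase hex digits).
Answer: 0x42

Derivation:
After byte 1 (0x4C): reg=0x4F
After byte 2 (0x52): reg=0x53
After byte 3 (0xF3): reg=0x69
After byte 4 (0x1E): reg=0x42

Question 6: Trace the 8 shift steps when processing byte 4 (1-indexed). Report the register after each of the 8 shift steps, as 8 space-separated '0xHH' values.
Answer: 0xEE 0xDB 0xB1 0x65 0xCA 0x93 0x21 0x42

Derivation:
After byte 1 (0x4C): reg=0x4F
After byte 2 (0x52): reg=0x53
After byte 3 (0xF3): reg=0x69
Register before byte 4: 0x69
After XOR with byte 0x1E: 0x77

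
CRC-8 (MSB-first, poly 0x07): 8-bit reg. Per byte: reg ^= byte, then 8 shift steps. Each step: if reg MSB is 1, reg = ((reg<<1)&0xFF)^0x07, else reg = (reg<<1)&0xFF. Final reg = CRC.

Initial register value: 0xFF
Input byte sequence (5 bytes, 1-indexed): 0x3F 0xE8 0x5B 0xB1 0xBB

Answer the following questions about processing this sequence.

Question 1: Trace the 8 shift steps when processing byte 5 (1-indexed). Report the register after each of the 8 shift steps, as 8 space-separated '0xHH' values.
Answer: 0x16 0x2C 0x58 0xB0 0x67 0xCE 0x9B 0x31

Derivation:
After byte 1 (0x3F): reg=0x4E
After byte 2 (0xE8): reg=0x7B
After byte 3 (0x5B): reg=0xE0
After byte 4 (0xB1): reg=0xB0
Register before byte 5: 0xB0
After XOR with byte 0xBB: 0x0B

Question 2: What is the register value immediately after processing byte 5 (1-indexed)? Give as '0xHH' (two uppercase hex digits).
After byte 1 (0x3F): reg=0x4E
After byte 2 (0xE8): reg=0x7B
After byte 3 (0x5B): reg=0xE0
After byte 4 (0xB1): reg=0xB0
After byte 5 (0xBB): reg=0x31

Answer: 0x31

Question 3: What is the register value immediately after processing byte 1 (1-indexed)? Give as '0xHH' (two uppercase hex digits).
After byte 1 (0x3F): reg=0x4E

Answer: 0x4E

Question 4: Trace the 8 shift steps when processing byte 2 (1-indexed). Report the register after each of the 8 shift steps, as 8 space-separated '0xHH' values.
Answer: 0x4B 0x96 0x2B 0x56 0xAC 0x5F 0xBE 0x7B

Derivation:
After byte 1 (0x3F): reg=0x4E
Register before byte 2: 0x4E
After XOR with byte 0xE8: 0xA6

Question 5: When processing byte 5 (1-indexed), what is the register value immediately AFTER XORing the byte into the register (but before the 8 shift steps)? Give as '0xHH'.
Answer: 0x0B

Derivation:
Register before byte 5: 0xB0
Byte 5: 0xBB
0xB0 XOR 0xBB = 0x0B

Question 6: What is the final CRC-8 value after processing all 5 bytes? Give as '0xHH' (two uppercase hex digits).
Answer: 0x31

Derivation:
After byte 1 (0x3F): reg=0x4E
After byte 2 (0xE8): reg=0x7B
After byte 3 (0x5B): reg=0xE0
After byte 4 (0xB1): reg=0xB0
After byte 5 (0xBB): reg=0x31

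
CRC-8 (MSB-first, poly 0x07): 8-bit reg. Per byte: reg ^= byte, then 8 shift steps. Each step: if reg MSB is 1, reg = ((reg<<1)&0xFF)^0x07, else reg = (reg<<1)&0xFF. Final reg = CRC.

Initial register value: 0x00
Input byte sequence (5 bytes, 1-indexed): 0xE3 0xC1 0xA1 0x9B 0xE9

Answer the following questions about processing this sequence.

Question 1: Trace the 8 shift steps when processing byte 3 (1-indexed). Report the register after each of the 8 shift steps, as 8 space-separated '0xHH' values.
Answer: 0x2F 0x5E 0xBC 0x7F 0xFE 0xFB 0xF1 0xE5

Derivation:
After byte 1 (0xE3): reg=0xA7
After byte 2 (0xC1): reg=0x35
Register before byte 3: 0x35
After XOR with byte 0xA1: 0x94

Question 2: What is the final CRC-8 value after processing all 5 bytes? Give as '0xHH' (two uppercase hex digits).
After byte 1 (0xE3): reg=0xA7
After byte 2 (0xC1): reg=0x35
After byte 3 (0xA1): reg=0xE5
After byte 4 (0x9B): reg=0x7D
After byte 5 (0xE9): reg=0xE5

Answer: 0xE5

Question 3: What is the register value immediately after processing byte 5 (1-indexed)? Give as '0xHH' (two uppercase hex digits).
After byte 1 (0xE3): reg=0xA7
After byte 2 (0xC1): reg=0x35
After byte 3 (0xA1): reg=0xE5
After byte 4 (0x9B): reg=0x7D
After byte 5 (0xE9): reg=0xE5

Answer: 0xE5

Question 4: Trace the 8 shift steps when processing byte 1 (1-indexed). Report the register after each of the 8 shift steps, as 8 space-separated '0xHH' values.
Answer: 0xC1 0x85 0x0D 0x1A 0x34 0x68 0xD0 0xA7

Derivation:
Register before byte 1: 0x00
After XOR with byte 0xE3: 0xE3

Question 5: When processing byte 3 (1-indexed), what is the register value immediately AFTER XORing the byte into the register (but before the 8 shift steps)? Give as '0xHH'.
Register before byte 3: 0x35
Byte 3: 0xA1
0x35 XOR 0xA1 = 0x94

Answer: 0x94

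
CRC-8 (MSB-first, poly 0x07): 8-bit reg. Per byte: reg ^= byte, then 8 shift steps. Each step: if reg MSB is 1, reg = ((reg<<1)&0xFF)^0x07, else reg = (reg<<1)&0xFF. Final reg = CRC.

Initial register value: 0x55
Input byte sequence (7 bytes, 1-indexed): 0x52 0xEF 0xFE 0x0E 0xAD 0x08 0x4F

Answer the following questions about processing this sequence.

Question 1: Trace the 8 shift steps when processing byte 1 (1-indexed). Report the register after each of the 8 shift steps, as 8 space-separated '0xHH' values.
Register before byte 1: 0x55
After XOR with byte 0x52: 0x07

Answer: 0x0E 0x1C 0x38 0x70 0xE0 0xC7 0x89 0x15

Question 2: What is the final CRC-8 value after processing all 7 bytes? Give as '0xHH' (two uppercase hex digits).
Answer: 0x26

Derivation:
After byte 1 (0x52): reg=0x15
After byte 2 (0xEF): reg=0xE8
After byte 3 (0xFE): reg=0x62
After byte 4 (0x0E): reg=0x03
After byte 5 (0xAD): reg=0x43
After byte 6 (0x08): reg=0xF6
After byte 7 (0x4F): reg=0x26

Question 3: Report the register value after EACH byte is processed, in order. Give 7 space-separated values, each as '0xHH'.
0x15 0xE8 0x62 0x03 0x43 0xF6 0x26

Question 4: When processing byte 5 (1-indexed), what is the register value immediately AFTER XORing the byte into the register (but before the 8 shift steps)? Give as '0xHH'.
Register before byte 5: 0x03
Byte 5: 0xAD
0x03 XOR 0xAD = 0xAE

Answer: 0xAE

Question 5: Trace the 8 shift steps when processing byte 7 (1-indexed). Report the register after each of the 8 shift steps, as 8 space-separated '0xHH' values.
After byte 1 (0x52): reg=0x15
After byte 2 (0xEF): reg=0xE8
After byte 3 (0xFE): reg=0x62
After byte 4 (0x0E): reg=0x03
After byte 5 (0xAD): reg=0x43
After byte 6 (0x08): reg=0xF6
Register before byte 7: 0xF6
After XOR with byte 0x4F: 0xB9

Answer: 0x75 0xEA 0xD3 0xA1 0x45 0x8A 0x13 0x26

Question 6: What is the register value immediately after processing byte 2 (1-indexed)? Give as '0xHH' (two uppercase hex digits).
After byte 1 (0x52): reg=0x15
After byte 2 (0xEF): reg=0xE8

Answer: 0xE8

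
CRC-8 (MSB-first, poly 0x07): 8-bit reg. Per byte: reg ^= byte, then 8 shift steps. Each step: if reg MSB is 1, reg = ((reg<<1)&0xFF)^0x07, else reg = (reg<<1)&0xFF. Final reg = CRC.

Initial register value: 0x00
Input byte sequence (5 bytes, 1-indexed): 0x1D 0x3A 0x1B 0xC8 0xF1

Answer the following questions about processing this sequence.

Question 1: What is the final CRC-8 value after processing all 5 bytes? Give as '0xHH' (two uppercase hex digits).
After byte 1 (0x1D): reg=0x53
After byte 2 (0x3A): reg=0x18
After byte 3 (0x1B): reg=0x09
After byte 4 (0xC8): reg=0x49
After byte 5 (0xF1): reg=0x21

Answer: 0x21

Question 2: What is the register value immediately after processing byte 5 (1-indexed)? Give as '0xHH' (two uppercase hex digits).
After byte 1 (0x1D): reg=0x53
After byte 2 (0x3A): reg=0x18
After byte 3 (0x1B): reg=0x09
After byte 4 (0xC8): reg=0x49
After byte 5 (0xF1): reg=0x21

Answer: 0x21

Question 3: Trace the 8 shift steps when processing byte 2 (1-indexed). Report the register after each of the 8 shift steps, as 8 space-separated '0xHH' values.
Answer: 0xD2 0xA3 0x41 0x82 0x03 0x06 0x0C 0x18

Derivation:
After byte 1 (0x1D): reg=0x53
Register before byte 2: 0x53
After XOR with byte 0x3A: 0x69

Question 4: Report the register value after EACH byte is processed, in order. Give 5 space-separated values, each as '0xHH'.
0x53 0x18 0x09 0x49 0x21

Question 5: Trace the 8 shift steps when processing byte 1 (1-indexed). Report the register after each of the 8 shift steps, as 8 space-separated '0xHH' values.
Answer: 0x3A 0x74 0xE8 0xD7 0xA9 0x55 0xAA 0x53

Derivation:
Register before byte 1: 0x00
After XOR with byte 0x1D: 0x1D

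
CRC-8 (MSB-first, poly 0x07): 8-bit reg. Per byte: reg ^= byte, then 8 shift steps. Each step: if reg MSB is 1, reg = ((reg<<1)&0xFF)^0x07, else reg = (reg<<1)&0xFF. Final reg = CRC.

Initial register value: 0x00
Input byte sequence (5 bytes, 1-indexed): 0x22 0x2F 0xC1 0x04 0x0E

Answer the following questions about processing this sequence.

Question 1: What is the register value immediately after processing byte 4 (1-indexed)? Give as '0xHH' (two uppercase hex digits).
Answer: 0x02

Derivation:
After byte 1 (0x22): reg=0xEE
After byte 2 (0x2F): reg=0x49
After byte 3 (0xC1): reg=0xB1
After byte 4 (0x04): reg=0x02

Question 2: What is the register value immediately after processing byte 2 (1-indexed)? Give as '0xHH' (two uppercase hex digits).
After byte 1 (0x22): reg=0xEE
After byte 2 (0x2F): reg=0x49

Answer: 0x49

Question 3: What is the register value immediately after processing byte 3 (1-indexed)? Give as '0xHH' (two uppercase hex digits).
After byte 1 (0x22): reg=0xEE
After byte 2 (0x2F): reg=0x49
After byte 3 (0xC1): reg=0xB1

Answer: 0xB1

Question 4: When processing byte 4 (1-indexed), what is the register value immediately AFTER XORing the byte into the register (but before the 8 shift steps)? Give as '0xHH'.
Register before byte 4: 0xB1
Byte 4: 0x04
0xB1 XOR 0x04 = 0xB5

Answer: 0xB5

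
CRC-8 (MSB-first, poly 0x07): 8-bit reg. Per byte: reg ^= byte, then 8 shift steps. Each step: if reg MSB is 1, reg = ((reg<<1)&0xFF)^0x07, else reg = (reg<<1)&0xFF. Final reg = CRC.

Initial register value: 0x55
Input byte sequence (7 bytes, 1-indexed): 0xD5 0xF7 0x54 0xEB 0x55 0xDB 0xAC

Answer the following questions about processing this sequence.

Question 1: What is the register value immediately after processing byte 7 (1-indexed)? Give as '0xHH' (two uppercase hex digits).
After byte 1 (0xD5): reg=0x89
After byte 2 (0xF7): reg=0x7D
After byte 3 (0x54): reg=0xDF
After byte 4 (0xEB): reg=0x8C
After byte 5 (0x55): reg=0x01
After byte 6 (0xDB): reg=0x08
After byte 7 (0xAC): reg=0x75

Answer: 0x75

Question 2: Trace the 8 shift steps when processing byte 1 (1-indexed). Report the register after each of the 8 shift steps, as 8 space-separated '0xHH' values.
Answer: 0x07 0x0E 0x1C 0x38 0x70 0xE0 0xC7 0x89

Derivation:
Register before byte 1: 0x55
After XOR with byte 0xD5: 0x80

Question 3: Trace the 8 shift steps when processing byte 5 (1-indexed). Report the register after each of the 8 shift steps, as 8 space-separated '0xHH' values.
After byte 1 (0xD5): reg=0x89
After byte 2 (0xF7): reg=0x7D
After byte 3 (0x54): reg=0xDF
After byte 4 (0xEB): reg=0x8C
Register before byte 5: 0x8C
After XOR with byte 0x55: 0xD9

Answer: 0xB5 0x6D 0xDA 0xB3 0x61 0xC2 0x83 0x01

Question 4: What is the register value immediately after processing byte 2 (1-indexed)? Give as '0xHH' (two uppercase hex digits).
Answer: 0x7D

Derivation:
After byte 1 (0xD5): reg=0x89
After byte 2 (0xF7): reg=0x7D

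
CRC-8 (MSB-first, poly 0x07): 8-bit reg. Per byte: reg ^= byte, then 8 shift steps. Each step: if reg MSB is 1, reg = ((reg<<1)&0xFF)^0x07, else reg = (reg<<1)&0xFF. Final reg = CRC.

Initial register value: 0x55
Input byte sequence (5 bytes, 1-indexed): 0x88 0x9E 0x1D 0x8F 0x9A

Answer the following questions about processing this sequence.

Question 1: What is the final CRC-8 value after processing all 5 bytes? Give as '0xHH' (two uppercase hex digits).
Answer: 0x82

Derivation:
After byte 1 (0x88): reg=0x1D
After byte 2 (0x9E): reg=0x80
After byte 3 (0x1D): reg=0xDA
After byte 4 (0x8F): reg=0xAC
After byte 5 (0x9A): reg=0x82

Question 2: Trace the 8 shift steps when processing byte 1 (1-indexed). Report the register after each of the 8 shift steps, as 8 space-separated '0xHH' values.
Answer: 0xBD 0x7D 0xFA 0xF3 0xE1 0xC5 0x8D 0x1D

Derivation:
Register before byte 1: 0x55
After XOR with byte 0x88: 0xDD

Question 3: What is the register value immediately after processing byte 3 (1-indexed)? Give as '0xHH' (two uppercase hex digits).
After byte 1 (0x88): reg=0x1D
After byte 2 (0x9E): reg=0x80
After byte 3 (0x1D): reg=0xDA

Answer: 0xDA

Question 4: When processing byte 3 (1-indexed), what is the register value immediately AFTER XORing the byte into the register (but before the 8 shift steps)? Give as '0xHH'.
Answer: 0x9D

Derivation:
Register before byte 3: 0x80
Byte 3: 0x1D
0x80 XOR 0x1D = 0x9D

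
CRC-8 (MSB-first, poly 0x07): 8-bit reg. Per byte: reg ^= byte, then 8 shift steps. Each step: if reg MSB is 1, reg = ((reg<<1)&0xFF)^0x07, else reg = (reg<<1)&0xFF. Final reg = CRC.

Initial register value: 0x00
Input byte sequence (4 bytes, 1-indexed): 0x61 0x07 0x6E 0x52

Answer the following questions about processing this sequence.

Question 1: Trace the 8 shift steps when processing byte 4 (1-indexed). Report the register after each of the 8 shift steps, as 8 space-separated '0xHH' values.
Answer: 0x33 0x66 0xCC 0x9F 0x39 0x72 0xE4 0xCF

Derivation:
After byte 1 (0x61): reg=0x20
After byte 2 (0x07): reg=0xF5
After byte 3 (0x6E): reg=0xC8
Register before byte 4: 0xC8
After XOR with byte 0x52: 0x9A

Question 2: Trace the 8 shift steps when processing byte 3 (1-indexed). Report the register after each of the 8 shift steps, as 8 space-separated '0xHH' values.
Answer: 0x31 0x62 0xC4 0x8F 0x19 0x32 0x64 0xC8

Derivation:
After byte 1 (0x61): reg=0x20
After byte 2 (0x07): reg=0xF5
Register before byte 3: 0xF5
After XOR with byte 0x6E: 0x9B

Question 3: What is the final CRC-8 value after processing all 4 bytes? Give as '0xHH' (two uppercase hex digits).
Answer: 0xCF

Derivation:
After byte 1 (0x61): reg=0x20
After byte 2 (0x07): reg=0xF5
After byte 3 (0x6E): reg=0xC8
After byte 4 (0x52): reg=0xCF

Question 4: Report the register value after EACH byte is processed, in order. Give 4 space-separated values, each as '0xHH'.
0x20 0xF5 0xC8 0xCF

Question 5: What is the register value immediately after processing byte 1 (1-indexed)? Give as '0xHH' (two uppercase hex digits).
Answer: 0x20

Derivation:
After byte 1 (0x61): reg=0x20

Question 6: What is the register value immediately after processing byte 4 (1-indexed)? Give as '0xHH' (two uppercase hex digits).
Answer: 0xCF

Derivation:
After byte 1 (0x61): reg=0x20
After byte 2 (0x07): reg=0xF5
After byte 3 (0x6E): reg=0xC8
After byte 4 (0x52): reg=0xCF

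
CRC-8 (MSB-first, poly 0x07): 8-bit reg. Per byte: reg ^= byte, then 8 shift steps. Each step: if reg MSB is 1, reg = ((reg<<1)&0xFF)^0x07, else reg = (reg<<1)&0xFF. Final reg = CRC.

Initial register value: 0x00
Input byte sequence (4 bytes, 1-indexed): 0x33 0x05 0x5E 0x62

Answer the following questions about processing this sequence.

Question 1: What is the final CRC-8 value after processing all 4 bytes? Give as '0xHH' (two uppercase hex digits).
Answer: 0xA0

Derivation:
After byte 1 (0x33): reg=0x99
After byte 2 (0x05): reg=0xDD
After byte 3 (0x5E): reg=0x80
After byte 4 (0x62): reg=0xA0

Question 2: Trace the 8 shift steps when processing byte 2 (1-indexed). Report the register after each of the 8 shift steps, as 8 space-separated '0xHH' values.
After byte 1 (0x33): reg=0x99
Register before byte 2: 0x99
After XOR with byte 0x05: 0x9C

Answer: 0x3F 0x7E 0xFC 0xFF 0xF9 0xF5 0xED 0xDD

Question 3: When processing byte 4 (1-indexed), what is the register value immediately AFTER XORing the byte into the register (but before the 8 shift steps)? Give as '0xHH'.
Answer: 0xE2

Derivation:
Register before byte 4: 0x80
Byte 4: 0x62
0x80 XOR 0x62 = 0xE2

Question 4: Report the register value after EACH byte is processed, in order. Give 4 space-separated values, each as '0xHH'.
0x99 0xDD 0x80 0xA0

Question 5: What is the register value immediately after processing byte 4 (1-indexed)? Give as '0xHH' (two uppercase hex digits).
After byte 1 (0x33): reg=0x99
After byte 2 (0x05): reg=0xDD
After byte 3 (0x5E): reg=0x80
After byte 4 (0x62): reg=0xA0

Answer: 0xA0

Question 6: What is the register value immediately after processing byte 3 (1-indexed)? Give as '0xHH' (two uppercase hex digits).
Answer: 0x80

Derivation:
After byte 1 (0x33): reg=0x99
After byte 2 (0x05): reg=0xDD
After byte 3 (0x5E): reg=0x80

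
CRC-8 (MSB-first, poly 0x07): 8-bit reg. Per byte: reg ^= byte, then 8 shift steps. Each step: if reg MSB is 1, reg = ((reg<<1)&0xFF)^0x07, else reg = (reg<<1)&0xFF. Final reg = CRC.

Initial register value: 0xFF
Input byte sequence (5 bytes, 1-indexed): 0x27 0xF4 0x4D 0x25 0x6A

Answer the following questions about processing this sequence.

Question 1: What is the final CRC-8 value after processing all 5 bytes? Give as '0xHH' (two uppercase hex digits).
Answer: 0xC6

Derivation:
After byte 1 (0x27): reg=0x06
After byte 2 (0xF4): reg=0xD0
After byte 3 (0x4D): reg=0xDA
After byte 4 (0x25): reg=0xF3
After byte 5 (0x6A): reg=0xC6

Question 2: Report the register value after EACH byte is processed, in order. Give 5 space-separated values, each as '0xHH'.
0x06 0xD0 0xDA 0xF3 0xC6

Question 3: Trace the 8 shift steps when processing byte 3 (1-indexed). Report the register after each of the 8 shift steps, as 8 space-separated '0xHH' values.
Answer: 0x3D 0x7A 0xF4 0xEF 0xD9 0xB5 0x6D 0xDA

Derivation:
After byte 1 (0x27): reg=0x06
After byte 2 (0xF4): reg=0xD0
Register before byte 3: 0xD0
After XOR with byte 0x4D: 0x9D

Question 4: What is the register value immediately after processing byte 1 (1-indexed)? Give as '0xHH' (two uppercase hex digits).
After byte 1 (0x27): reg=0x06

Answer: 0x06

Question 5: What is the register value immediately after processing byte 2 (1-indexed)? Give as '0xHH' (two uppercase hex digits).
Answer: 0xD0

Derivation:
After byte 1 (0x27): reg=0x06
After byte 2 (0xF4): reg=0xD0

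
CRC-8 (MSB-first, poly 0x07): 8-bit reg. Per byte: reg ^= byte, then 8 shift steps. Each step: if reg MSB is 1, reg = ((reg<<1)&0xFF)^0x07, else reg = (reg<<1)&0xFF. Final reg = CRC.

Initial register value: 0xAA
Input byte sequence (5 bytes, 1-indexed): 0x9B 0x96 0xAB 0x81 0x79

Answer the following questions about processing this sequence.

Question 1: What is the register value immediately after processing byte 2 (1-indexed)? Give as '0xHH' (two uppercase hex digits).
Answer: 0x07

Derivation:
After byte 1 (0x9B): reg=0x97
After byte 2 (0x96): reg=0x07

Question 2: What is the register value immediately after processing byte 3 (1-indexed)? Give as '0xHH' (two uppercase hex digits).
After byte 1 (0x9B): reg=0x97
After byte 2 (0x96): reg=0x07
After byte 3 (0xAB): reg=0x4D

Answer: 0x4D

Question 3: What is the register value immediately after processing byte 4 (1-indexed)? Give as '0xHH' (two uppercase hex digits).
Answer: 0x6A

Derivation:
After byte 1 (0x9B): reg=0x97
After byte 2 (0x96): reg=0x07
After byte 3 (0xAB): reg=0x4D
After byte 4 (0x81): reg=0x6A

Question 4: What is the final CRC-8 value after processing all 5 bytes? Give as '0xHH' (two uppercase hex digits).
Answer: 0x79

Derivation:
After byte 1 (0x9B): reg=0x97
After byte 2 (0x96): reg=0x07
After byte 3 (0xAB): reg=0x4D
After byte 4 (0x81): reg=0x6A
After byte 5 (0x79): reg=0x79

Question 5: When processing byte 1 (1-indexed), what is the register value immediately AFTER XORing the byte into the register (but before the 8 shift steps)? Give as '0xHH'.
Register before byte 1: 0xAA
Byte 1: 0x9B
0xAA XOR 0x9B = 0x31

Answer: 0x31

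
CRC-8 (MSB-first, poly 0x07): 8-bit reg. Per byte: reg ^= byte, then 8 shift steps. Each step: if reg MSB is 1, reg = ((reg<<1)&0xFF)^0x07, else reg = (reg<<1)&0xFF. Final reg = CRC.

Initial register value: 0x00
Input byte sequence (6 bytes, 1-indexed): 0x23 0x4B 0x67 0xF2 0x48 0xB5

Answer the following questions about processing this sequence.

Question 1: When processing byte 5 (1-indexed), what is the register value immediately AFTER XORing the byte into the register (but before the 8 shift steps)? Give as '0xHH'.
Answer: 0x98

Derivation:
Register before byte 5: 0xD0
Byte 5: 0x48
0xD0 XOR 0x48 = 0x98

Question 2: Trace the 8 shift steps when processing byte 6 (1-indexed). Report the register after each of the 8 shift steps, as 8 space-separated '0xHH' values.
Answer: 0xE8 0xD7 0xA9 0x55 0xAA 0x53 0xA6 0x4B

Derivation:
After byte 1 (0x23): reg=0xE9
After byte 2 (0x4B): reg=0x67
After byte 3 (0x67): reg=0x00
After byte 4 (0xF2): reg=0xD0
After byte 5 (0x48): reg=0xC1
Register before byte 6: 0xC1
After XOR with byte 0xB5: 0x74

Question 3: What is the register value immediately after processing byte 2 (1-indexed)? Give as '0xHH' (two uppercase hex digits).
Answer: 0x67

Derivation:
After byte 1 (0x23): reg=0xE9
After byte 2 (0x4B): reg=0x67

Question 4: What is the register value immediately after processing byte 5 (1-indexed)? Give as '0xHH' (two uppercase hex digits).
After byte 1 (0x23): reg=0xE9
After byte 2 (0x4B): reg=0x67
After byte 3 (0x67): reg=0x00
After byte 4 (0xF2): reg=0xD0
After byte 5 (0x48): reg=0xC1

Answer: 0xC1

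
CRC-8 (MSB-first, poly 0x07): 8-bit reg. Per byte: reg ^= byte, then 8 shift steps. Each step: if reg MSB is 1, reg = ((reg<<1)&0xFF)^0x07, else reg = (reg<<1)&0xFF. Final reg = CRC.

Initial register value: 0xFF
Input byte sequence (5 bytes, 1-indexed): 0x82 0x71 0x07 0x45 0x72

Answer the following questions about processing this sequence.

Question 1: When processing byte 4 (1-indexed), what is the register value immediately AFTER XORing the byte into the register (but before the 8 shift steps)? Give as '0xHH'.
Register before byte 4: 0x54
Byte 4: 0x45
0x54 XOR 0x45 = 0x11

Answer: 0x11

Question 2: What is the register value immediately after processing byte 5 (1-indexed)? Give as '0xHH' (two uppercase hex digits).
After byte 1 (0x82): reg=0x74
After byte 2 (0x71): reg=0x1B
After byte 3 (0x07): reg=0x54
After byte 4 (0x45): reg=0x77
After byte 5 (0x72): reg=0x1B

Answer: 0x1B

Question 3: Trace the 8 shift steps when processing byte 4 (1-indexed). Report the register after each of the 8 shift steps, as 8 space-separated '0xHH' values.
Answer: 0x22 0x44 0x88 0x17 0x2E 0x5C 0xB8 0x77

Derivation:
After byte 1 (0x82): reg=0x74
After byte 2 (0x71): reg=0x1B
After byte 3 (0x07): reg=0x54
Register before byte 4: 0x54
After XOR with byte 0x45: 0x11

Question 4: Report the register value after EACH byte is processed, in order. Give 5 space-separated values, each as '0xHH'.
0x74 0x1B 0x54 0x77 0x1B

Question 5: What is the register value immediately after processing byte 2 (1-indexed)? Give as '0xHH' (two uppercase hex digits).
Answer: 0x1B

Derivation:
After byte 1 (0x82): reg=0x74
After byte 2 (0x71): reg=0x1B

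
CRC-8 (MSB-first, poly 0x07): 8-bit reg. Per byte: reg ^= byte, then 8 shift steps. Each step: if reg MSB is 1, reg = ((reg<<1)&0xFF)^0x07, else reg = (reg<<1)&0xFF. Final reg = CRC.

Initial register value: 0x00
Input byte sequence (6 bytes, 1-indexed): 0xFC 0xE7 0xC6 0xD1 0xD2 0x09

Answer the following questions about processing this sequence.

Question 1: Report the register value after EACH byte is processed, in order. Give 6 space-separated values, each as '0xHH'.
0xFA 0x53 0xE2 0x99 0xF6 0xF3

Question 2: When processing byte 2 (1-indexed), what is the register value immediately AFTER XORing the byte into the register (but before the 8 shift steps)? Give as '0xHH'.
Register before byte 2: 0xFA
Byte 2: 0xE7
0xFA XOR 0xE7 = 0x1D

Answer: 0x1D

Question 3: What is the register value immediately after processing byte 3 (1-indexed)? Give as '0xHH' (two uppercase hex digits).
After byte 1 (0xFC): reg=0xFA
After byte 2 (0xE7): reg=0x53
After byte 3 (0xC6): reg=0xE2

Answer: 0xE2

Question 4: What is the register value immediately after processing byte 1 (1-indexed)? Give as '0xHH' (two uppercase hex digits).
After byte 1 (0xFC): reg=0xFA

Answer: 0xFA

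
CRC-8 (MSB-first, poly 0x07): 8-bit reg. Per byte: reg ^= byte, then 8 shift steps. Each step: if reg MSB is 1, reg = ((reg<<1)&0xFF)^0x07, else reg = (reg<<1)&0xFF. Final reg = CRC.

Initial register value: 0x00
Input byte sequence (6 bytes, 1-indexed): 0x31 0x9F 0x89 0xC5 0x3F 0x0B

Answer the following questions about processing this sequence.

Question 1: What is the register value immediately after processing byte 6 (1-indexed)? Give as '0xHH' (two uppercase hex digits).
Answer: 0xC8

Derivation:
After byte 1 (0x31): reg=0x97
After byte 2 (0x9F): reg=0x38
After byte 3 (0x89): reg=0x1E
After byte 4 (0xC5): reg=0x0F
After byte 5 (0x3F): reg=0x90
After byte 6 (0x0B): reg=0xC8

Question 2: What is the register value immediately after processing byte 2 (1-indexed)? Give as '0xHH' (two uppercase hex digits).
Answer: 0x38

Derivation:
After byte 1 (0x31): reg=0x97
After byte 2 (0x9F): reg=0x38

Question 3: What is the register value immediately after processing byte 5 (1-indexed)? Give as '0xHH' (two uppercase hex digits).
After byte 1 (0x31): reg=0x97
After byte 2 (0x9F): reg=0x38
After byte 3 (0x89): reg=0x1E
After byte 4 (0xC5): reg=0x0F
After byte 5 (0x3F): reg=0x90

Answer: 0x90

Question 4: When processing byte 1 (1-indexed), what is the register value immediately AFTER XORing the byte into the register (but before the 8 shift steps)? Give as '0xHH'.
Answer: 0x31

Derivation:
Register before byte 1: 0x00
Byte 1: 0x31
0x00 XOR 0x31 = 0x31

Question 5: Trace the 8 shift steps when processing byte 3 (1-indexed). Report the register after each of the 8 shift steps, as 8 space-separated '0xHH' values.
Answer: 0x65 0xCA 0x93 0x21 0x42 0x84 0x0F 0x1E

Derivation:
After byte 1 (0x31): reg=0x97
After byte 2 (0x9F): reg=0x38
Register before byte 3: 0x38
After XOR with byte 0x89: 0xB1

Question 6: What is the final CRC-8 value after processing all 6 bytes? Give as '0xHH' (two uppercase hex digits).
Answer: 0xC8

Derivation:
After byte 1 (0x31): reg=0x97
After byte 2 (0x9F): reg=0x38
After byte 3 (0x89): reg=0x1E
After byte 4 (0xC5): reg=0x0F
After byte 5 (0x3F): reg=0x90
After byte 6 (0x0B): reg=0xC8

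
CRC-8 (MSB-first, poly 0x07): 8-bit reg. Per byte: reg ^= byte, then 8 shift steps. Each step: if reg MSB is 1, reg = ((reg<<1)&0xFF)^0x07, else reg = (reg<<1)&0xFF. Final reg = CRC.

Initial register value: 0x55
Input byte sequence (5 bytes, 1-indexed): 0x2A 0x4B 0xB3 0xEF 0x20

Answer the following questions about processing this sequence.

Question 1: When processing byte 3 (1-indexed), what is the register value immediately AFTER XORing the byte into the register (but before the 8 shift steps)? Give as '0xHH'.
Register before byte 3: 0x97
Byte 3: 0xB3
0x97 XOR 0xB3 = 0x24

Answer: 0x24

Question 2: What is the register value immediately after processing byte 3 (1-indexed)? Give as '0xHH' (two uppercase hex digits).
After byte 1 (0x2A): reg=0x7A
After byte 2 (0x4B): reg=0x97
After byte 3 (0xB3): reg=0xFC

Answer: 0xFC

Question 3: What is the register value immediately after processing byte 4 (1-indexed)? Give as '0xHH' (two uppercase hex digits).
After byte 1 (0x2A): reg=0x7A
After byte 2 (0x4B): reg=0x97
After byte 3 (0xB3): reg=0xFC
After byte 4 (0xEF): reg=0x79

Answer: 0x79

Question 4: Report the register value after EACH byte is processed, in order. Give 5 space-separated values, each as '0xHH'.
0x7A 0x97 0xFC 0x79 0x88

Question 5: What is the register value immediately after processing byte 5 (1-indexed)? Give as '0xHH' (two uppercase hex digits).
After byte 1 (0x2A): reg=0x7A
After byte 2 (0x4B): reg=0x97
After byte 3 (0xB3): reg=0xFC
After byte 4 (0xEF): reg=0x79
After byte 5 (0x20): reg=0x88

Answer: 0x88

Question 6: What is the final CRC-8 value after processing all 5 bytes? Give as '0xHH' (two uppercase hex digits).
After byte 1 (0x2A): reg=0x7A
After byte 2 (0x4B): reg=0x97
After byte 3 (0xB3): reg=0xFC
After byte 4 (0xEF): reg=0x79
After byte 5 (0x20): reg=0x88

Answer: 0x88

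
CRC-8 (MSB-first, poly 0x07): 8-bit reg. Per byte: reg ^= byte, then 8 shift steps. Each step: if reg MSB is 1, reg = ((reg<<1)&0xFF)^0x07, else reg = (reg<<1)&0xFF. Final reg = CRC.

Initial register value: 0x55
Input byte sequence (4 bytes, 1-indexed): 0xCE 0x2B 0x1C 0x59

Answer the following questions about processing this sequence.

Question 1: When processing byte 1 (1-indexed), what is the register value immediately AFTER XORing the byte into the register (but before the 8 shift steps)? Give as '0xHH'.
Register before byte 1: 0x55
Byte 1: 0xCE
0x55 XOR 0xCE = 0x9B

Answer: 0x9B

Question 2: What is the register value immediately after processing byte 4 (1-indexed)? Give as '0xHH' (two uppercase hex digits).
After byte 1 (0xCE): reg=0xC8
After byte 2 (0x2B): reg=0xA7
After byte 3 (0x1C): reg=0x28
After byte 4 (0x59): reg=0x50

Answer: 0x50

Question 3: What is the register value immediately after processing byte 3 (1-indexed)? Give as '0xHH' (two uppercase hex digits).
Answer: 0x28

Derivation:
After byte 1 (0xCE): reg=0xC8
After byte 2 (0x2B): reg=0xA7
After byte 3 (0x1C): reg=0x28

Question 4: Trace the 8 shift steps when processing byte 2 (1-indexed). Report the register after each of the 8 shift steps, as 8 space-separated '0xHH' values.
Answer: 0xC1 0x85 0x0D 0x1A 0x34 0x68 0xD0 0xA7

Derivation:
After byte 1 (0xCE): reg=0xC8
Register before byte 2: 0xC8
After XOR with byte 0x2B: 0xE3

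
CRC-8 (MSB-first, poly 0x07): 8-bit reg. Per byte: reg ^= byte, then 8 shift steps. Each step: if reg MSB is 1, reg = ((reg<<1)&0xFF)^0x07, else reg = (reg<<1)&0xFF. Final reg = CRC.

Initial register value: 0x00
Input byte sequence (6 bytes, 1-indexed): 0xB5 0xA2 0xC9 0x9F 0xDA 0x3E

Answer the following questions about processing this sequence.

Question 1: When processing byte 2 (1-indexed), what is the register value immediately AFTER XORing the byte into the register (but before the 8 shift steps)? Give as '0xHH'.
Register before byte 2: 0x02
Byte 2: 0xA2
0x02 XOR 0xA2 = 0xA0

Answer: 0xA0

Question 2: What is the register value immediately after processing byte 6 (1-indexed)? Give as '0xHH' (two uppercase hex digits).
After byte 1 (0xB5): reg=0x02
After byte 2 (0xA2): reg=0x69
After byte 3 (0xC9): reg=0x69
After byte 4 (0x9F): reg=0xCC
After byte 5 (0xDA): reg=0x62
After byte 6 (0x3E): reg=0x93

Answer: 0x93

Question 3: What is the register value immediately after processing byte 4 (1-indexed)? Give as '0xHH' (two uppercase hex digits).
After byte 1 (0xB5): reg=0x02
After byte 2 (0xA2): reg=0x69
After byte 3 (0xC9): reg=0x69
After byte 4 (0x9F): reg=0xCC

Answer: 0xCC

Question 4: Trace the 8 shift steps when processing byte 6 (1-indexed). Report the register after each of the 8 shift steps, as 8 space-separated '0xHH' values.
After byte 1 (0xB5): reg=0x02
After byte 2 (0xA2): reg=0x69
After byte 3 (0xC9): reg=0x69
After byte 4 (0x9F): reg=0xCC
After byte 5 (0xDA): reg=0x62
Register before byte 6: 0x62
After XOR with byte 0x3E: 0x5C

Answer: 0xB8 0x77 0xEE 0xDB 0xB1 0x65 0xCA 0x93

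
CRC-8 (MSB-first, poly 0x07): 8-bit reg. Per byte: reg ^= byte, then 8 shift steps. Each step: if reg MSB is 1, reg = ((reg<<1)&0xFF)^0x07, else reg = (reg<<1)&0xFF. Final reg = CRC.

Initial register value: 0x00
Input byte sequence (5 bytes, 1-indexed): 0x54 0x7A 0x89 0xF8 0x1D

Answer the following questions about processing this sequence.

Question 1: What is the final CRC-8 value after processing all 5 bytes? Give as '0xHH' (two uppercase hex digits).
After byte 1 (0x54): reg=0xAB
After byte 2 (0x7A): reg=0x39
After byte 3 (0x89): reg=0x19
After byte 4 (0xF8): reg=0xA9
After byte 5 (0x1D): reg=0x05

Answer: 0x05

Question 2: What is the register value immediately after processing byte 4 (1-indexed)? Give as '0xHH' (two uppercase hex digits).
After byte 1 (0x54): reg=0xAB
After byte 2 (0x7A): reg=0x39
After byte 3 (0x89): reg=0x19
After byte 4 (0xF8): reg=0xA9

Answer: 0xA9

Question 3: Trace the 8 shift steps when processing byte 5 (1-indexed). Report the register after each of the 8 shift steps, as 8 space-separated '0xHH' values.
After byte 1 (0x54): reg=0xAB
After byte 2 (0x7A): reg=0x39
After byte 3 (0x89): reg=0x19
After byte 4 (0xF8): reg=0xA9
Register before byte 5: 0xA9
After XOR with byte 0x1D: 0xB4

Answer: 0x6F 0xDE 0xBB 0x71 0xE2 0xC3 0x81 0x05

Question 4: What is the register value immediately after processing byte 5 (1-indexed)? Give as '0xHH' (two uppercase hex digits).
Answer: 0x05

Derivation:
After byte 1 (0x54): reg=0xAB
After byte 2 (0x7A): reg=0x39
After byte 3 (0x89): reg=0x19
After byte 4 (0xF8): reg=0xA9
After byte 5 (0x1D): reg=0x05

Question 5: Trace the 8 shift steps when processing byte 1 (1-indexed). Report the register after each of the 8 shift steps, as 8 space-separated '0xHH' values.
Register before byte 1: 0x00
After XOR with byte 0x54: 0x54

Answer: 0xA8 0x57 0xAE 0x5B 0xB6 0x6B 0xD6 0xAB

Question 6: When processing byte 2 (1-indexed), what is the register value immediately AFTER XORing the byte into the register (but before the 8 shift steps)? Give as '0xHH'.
Answer: 0xD1

Derivation:
Register before byte 2: 0xAB
Byte 2: 0x7A
0xAB XOR 0x7A = 0xD1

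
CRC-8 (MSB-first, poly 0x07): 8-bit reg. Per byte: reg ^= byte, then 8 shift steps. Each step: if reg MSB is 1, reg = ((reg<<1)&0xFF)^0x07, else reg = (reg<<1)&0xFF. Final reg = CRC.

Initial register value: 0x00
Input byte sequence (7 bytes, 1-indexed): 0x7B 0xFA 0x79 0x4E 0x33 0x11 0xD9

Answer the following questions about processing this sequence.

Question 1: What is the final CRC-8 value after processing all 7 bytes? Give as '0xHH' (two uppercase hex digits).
Answer: 0x3C

Derivation:
After byte 1 (0x7B): reg=0x66
After byte 2 (0xFA): reg=0xDD
After byte 3 (0x79): reg=0x75
After byte 4 (0x4E): reg=0xA1
After byte 5 (0x33): reg=0xF7
After byte 6 (0x11): reg=0xBC
After byte 7 (0xD9): reg=0x3C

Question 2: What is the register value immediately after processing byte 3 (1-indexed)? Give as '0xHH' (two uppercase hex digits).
Answer: 0x75

Derivation:
After byte 1 (0x7B): reg=0x66
After byte 2 (0xFA): reg=0xDD
After byte 3 (0x79): reg=0x75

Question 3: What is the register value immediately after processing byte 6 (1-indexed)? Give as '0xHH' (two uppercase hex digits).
Answer: 0xBC

Derivation:
After byte 1 (0x7B): reg=0x66
After byte 2 (0xFA): reg=0xDD
After byte 3 (0x79): reg=0x75
After byte 4 (0x4E): reg=0xA1
After byte 5 (0x33): reg=0xF7
After byte 6 (0x11): reg=0xBC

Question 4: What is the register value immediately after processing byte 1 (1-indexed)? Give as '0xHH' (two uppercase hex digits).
After byte 1 (0x7B): reg=0x66

Answer: 0x66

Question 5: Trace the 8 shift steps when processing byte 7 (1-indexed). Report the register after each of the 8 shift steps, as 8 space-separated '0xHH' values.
After byte 1 (0x7B): reg=0x66
After byte 2 (0xFA): reg=0xDD
After byte 3 (0x79): reg=0x75
After byte 4 (0x4E): reg=0xA1
After byte 5 (0x33): reg=0xF7
After byte 6 (0x11): reg=0xBC
Register before byte 7: 0xBC
After XOR with byte 0xD9: 0x65

Answer: 0xCA 0x93 0x21 0x42 0x84 0x0F 0x1E 0x3C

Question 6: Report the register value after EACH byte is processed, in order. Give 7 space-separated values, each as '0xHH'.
0x66 0xDD 0x75 0xA1 0xF7 0xBC 0x3C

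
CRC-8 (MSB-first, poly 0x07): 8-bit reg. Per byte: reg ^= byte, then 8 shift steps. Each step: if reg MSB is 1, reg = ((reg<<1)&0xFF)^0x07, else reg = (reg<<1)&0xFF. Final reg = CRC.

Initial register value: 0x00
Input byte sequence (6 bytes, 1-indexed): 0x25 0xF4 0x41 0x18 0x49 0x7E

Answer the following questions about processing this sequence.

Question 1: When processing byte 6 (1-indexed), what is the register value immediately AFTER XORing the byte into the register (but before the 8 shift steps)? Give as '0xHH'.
Answer: 0x46

Derivation:
Register before byte 6: 0x38
Byte 6: 0x7E
0x38 XOR 0x7E = 0x46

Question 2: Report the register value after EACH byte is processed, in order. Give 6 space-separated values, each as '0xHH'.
0xFB 0x2D 0x03 0x41 0x38 0xD5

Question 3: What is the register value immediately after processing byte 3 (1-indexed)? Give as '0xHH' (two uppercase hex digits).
After byte 1 (0x25): reg=0xFB
After byte 2 (0xF4): reg=0x2D
After byte 3 (0x41): reg=0x03

Answer: 0x03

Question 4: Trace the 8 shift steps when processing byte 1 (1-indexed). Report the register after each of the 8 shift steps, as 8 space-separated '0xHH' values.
Register before byte 1: 0x00
After XOR with byte 0x25: 0x25

Answer: 0x4A 0x94 0x2F 0x5E 0xBC 0x7F 0xFE 0xFB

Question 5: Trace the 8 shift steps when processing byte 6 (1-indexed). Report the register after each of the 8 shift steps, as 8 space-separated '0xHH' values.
Answer: 0x8C 0x1F 0x3E 0x7C 0xF8 0xF7 0xE9 0xD5

Derivation:
After byte 1 (0x25): reg=0xFB
After byte 2 (0xF4): reg=0x2D
After byte 3 (0x41): reg=0x03
After byte 4 (0x18): reg=0x41
After byte 5 (0x49): reg=0x38
Register before byte 6: 0x38
After XOR with byte 0x7E: 0x46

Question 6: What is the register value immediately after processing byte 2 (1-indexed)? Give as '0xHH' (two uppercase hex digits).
After byte 1 (0x25): reg=0xFB
After byte 2 (0xF4): reg=0x2D

Answer: 0x2D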